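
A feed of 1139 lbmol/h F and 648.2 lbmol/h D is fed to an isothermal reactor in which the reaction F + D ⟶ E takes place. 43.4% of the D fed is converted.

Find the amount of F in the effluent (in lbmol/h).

D reacted = 0.434 × 648.2 = 281.3 lbmol/h; ν_D = −1, so ξ = 281.3/1 = 281.3 lbmol/h.
Outlet amounts (n = n₀ + ν ξ):
  F: 1139 − 1(281.3) = 857.7
  D: 648.2 − 1(281.3) = 366.9
  E: 0 + 1(281.3) = 281.3

858 lbmol/h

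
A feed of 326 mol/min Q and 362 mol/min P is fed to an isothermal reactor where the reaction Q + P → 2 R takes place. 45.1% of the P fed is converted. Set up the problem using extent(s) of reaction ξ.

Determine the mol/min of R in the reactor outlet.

P reacted = 0.451 × 362 = 163.3 mol/min; ν_P = −1, so ξ = 163.3/1 = 163.3 mol/min.
Outlet amounts (n = n₀ + ν ξ):
  Q: 326 − 1(163.3) = 162.7
  P: 362 − 1(163.3) = 198.7
  R: 0 + 2(163.3) = 326.5

327 mol/min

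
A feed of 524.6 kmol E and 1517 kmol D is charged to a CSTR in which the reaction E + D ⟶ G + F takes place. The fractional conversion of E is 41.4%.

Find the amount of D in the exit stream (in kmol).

1300 kmol

E reacted = 0.414 × 524.6 = 217.2 kmol; ν_E = −1, so ξ = 217.2/1 = 217.2 kmol.
Outlet amounts (n = n₀ + ν ξ):
  E: 524.6 − 1(217.2) = 307.4
  D: 1517 − 1(217.2) = 1300
  G: 0 + 1(217.2) = 217.2
  F: 0 + 1(217.2) = 217.2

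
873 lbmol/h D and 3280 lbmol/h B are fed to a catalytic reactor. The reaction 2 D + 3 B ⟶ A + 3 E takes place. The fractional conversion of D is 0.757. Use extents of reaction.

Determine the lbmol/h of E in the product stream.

991 lbmol/h

D reacted = 0.757 × 873 = 660.9 lbmol/h; ν_D = −2, so ξ = 660.9/2 = 330.4 lbmol/h.
Outlet amounts (n = n₀ + ν ξ):
  D: 873 − 2(330.4) = 212.1
  B: 3280 − 3(330.4) = 2289
  A: 0 + 1(330.4) = 330.4
  E: 0 + 3(330.4) = 991.3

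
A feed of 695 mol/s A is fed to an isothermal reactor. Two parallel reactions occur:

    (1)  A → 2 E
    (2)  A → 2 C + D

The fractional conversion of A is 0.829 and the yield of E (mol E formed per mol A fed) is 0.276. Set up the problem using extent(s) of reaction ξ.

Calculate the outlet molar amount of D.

Yield of E: 2ξ₁ / 695 = 0.276 → ξ₁ = 95.91 mol/s.
Conversion of A: 1ξ₁ + 1ξ₂ = 0.829 × 695 = 576.2 → ξ₂ = 480.2 mol/s.
Outlet amounts (n = n₀ + Σ ν·ξ):
  A: 695 − 1(95.91) − 1(480.2) = 118.8
  E: 0 + 2(95.91) = 191.8
  C: 0 + 2(480.2) = 960.5
  D: 0 + 1(480.2) = 480.2

480 mol/s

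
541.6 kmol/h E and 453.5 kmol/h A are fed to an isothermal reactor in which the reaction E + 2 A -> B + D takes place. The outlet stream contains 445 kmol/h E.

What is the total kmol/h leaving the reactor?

898 kmol/h

For E: n = n₀ − 1ξ → 445 = 541.6 − 1ξ, giving ξ = 96.6 kmol/h.
Outlet amounts (n = n₀ + ν ξ):
  E: 541.6 − 1(96.6) = 445
  A: 453.5 − 2(96.6) = 260.3
  B: 0 + 1(96.6) = 96.6
  D: 0 + 1(96.6) = 96.6
Total out = 445 + 260.3 + 96.6 + 96.6 = 898.5 kmol/h.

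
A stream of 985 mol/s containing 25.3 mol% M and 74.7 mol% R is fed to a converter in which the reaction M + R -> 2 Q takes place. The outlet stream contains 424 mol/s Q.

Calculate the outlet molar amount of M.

For Q: n = n₀ + 2ξ → 424 = 0 + 2ξ, giving ξ = 212 mol/s.
Outlet amounts (n = n₀ + ν ξ):
  M: 249.2 − 1(212) = 37.21
  R: 735.8 − 1(212) = 523.8
  Q: 0 + 2(212) = 424

37.2 mol/s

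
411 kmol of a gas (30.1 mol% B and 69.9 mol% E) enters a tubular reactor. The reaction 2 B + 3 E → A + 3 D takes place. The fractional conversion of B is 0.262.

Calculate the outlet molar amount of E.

B reacted = 0.262 × 123.7 = 32.41 kmol; ν_B = −2, so ξ = 32.41/2 = 16.21 kmol.
Outlet amounts (n = n₀ + ν ξ):
  B: 123.7 − 2(16.21) = 91.3
  E: 287.3 − 3(16.21) = 238.7
  A: 0 + 1(16.21) = 16.21
  D: 0 + 3(16.21) = 48.62

239 kmol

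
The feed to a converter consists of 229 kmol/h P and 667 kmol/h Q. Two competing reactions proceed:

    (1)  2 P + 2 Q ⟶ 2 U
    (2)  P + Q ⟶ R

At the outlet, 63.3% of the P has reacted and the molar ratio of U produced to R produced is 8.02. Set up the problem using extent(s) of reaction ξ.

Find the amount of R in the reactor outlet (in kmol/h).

16.1 kmol/h

Conversion of P: P consumed = 0.633 × 229 = 145 kmol/h = 2ξ₁ + 1ξ₂.
Selectivity: 2ξ₁ / (1ξ₂) = 8.02 → ξ₁ = 4.01 ξ₂.
Substitute: (2·4.01 + 1) ξ₂ = 145 → ξ₂ = 16.07 kmol/h, ξ₁ = 64.44 kmol/h.
Outlet amounts (n = n₀ + Σ ν·ξ):
  P: 229 − 2(64.44) − 1(16.07) = 84.04
  Q: 667 − 2(64.44) − 1(16.07) = 522
  U: 0 + 2(64.44) = 128.9
  R: 0 + 1(16.07) = 16.07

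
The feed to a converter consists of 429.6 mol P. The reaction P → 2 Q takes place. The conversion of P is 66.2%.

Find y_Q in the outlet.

0.797

P reacted = 0.662 × 429.6 = 284.4 mol; ν_P = −1, so ξ = 284.4/1 = 284.4 mol.
Outlet amounts (n = n₀ + ν ξ):
  P: 429.6 − 1(284.4) = 145.2
  Q: 0 + 2(284.4) = 568.8
Total out = 714 mol; y_Q = 568.8 / 714 = 0.7966.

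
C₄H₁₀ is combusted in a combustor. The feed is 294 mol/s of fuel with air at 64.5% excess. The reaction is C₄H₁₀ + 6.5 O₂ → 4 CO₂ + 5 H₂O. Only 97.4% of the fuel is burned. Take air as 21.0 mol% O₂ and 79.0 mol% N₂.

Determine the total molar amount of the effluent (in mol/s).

15700 mol/s

Stoichiometric O₂ = 6.5 × 294 = 1911 mol/s; O₂ fed = 1911 × 1.645 = 3144 mol/s.
N₂ fed = 3144 × 79/21 = 11830 mol/s.
Fuel reacted = 0.974 × 294 → ξ = 286.4 mol/s.
Outlet (n = n₀ + ν ξ):
  C₄H₁₀: 294 − 1(286.4) = 7.644
  O₂: 3144 − 6.5(286.4) = 1282
  N₂: 11830 (inert)
  CO₂: 0 + 4(286.4) = 1145
  H₂O: 0 + 5(286.4) = 1432
Total out = 7.644 + 1282 + 11830 + 1145 + 1432 = 15690 mol/s.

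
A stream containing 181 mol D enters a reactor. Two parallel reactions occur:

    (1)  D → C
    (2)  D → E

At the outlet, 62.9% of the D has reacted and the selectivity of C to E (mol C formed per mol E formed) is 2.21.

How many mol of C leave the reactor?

Conversion of D: D consumed = 0.629 × 181 = 113.8 mol = 1ξ₁ + 1ξ₂.
Selectivity: 1ξ₁ / (1ξ₂) = 2.21 → ξ₁ = 2.21 ξ₂.
Substitute: (1·2.21 + 1) ξ₂ = 113.8 → ξ₂ = 35.47 mol, ξ₁ = 78.38 mol.
Outlet amounts (n = n₀ + Σ ν·ξ):
  D: 181 − 1(78.38) − 1(35.47) = 67.15
  C: 0 + 1(78.38) = 78.38
  E: 0 + 1(35.47) = 35.47

78.4 mol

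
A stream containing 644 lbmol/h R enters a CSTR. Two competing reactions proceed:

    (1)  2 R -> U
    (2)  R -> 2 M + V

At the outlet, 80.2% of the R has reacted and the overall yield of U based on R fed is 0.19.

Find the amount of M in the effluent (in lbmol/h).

544 lbmol/h

Yield of U: 1ξ₁ / 644 = 0.19 → ξ₁ = 122.4 lbmol/h.
Conversion of R: 2ξ₁ + 1ξ₂ = 0.802 × 644 = 516.5 → ξ₂ = 271.8 lbmol/h.
Outlet amounts (n = n₀ + Σ ν·ξ):
  R: 644 − 2(122.4) − 1(271.8) = 127.5
  U: 0 + 1(122.4) = 122.4
  M: 0 + 2(271.8) = 543.5
  V: 0 + 1(271.8) = 271.8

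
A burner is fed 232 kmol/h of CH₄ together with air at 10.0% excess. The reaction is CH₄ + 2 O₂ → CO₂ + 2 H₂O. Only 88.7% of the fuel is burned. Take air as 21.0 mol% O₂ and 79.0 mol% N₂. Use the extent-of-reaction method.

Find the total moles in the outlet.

Stoichiometric O₂ = 2 × 232 = 464 kmol/h; O₂ fed = 464 × 1.100 = 510.4 kmol/h.
N₂ fed = 510.4 × 79/21 = 1920 kmol/h.
Fuel reacted = 0.887 × 232 → ξ = 205.8 kmol/h.
Outlet (n = n₀ + ν ξ):
  CH₄: 232 − 1(205.8) = 26.22
  O₂: 510.4 − 2(205.8) = 98.83
  N₂: 1920 (inert)
  CO₂: 0 + 1(205.8) = 205.8
  H₂O: 0 + 2(205.8) = 411.6
Total out = 26.22 + 98.83 + 1920 + 205.8 + 411.6 = 2662 kmol/h.

2660 kmol/h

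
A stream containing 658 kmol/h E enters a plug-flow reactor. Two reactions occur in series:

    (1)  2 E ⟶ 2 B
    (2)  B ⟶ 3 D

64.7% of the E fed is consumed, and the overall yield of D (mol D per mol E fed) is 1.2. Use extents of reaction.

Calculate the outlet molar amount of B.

Conversion of E: E consumed = 2ξ₁ = 0.647 × 658 → ξ₁ = 212.9 kmol/h.
Yield of D: 3ξ₂ / 658 = 1.2 → ξ₂ = 263.2 kmol/h.
Outlet amounts (n = n₀ + Σ ν·ξ):
  E: 658 − 2(212.9) = 232.3
  B: 0 + 2(212.9) − 1(263.2) = 162.5
  D: 0 + 3(263.2) = 789.6

163 kmol/h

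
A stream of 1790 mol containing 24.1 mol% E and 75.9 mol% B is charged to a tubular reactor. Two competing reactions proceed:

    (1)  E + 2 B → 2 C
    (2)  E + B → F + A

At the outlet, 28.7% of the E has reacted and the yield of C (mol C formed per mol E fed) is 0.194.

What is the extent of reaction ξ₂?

Yield of C: 2ξ₁ / 431.4 = 0.194 → ξ₁ = 41.84 mol.
Conversion of E: 1ξ₁ + 1ξ₂ = 0.287 × 431.4 = 123.8 → ξ₂ = 81.96 mol.
Outlet amounts (n = n₀ + Σ ν·ξ):
  E: 431.4 − 1(41.84) − 1(81.96) = 307.6
  B: 1359 − 2(41.84) − 1(81.96) = 1193
  C: 0 + 2(41.84) = 83.69
  F: 0 + 1(81.96) = 81.96
  A: 0 + 1(81.96) = 81.96

ξ₂ = 82 mol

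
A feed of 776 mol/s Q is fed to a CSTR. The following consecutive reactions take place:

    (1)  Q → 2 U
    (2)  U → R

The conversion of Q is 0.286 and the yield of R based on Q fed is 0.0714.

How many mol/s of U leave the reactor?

Conversion of Q: Q consumed = 1ξ₁ = 0.286 × 776 → ξ₁ = 221.9 mol/s.
Yield of R: 1ξ₂ / 776 = 0.0714 → ξ₂ = 55.41 mol/s.
Outlet amounts (n = n₀ + Σ ν·ξ):
  Q: 776 − 1(221.9) = 554.1
  U: 0 + 2(221.9) − 1(55.41) = 388.5
  R: 0 + 1(55.41) = 55.41

388 mol/s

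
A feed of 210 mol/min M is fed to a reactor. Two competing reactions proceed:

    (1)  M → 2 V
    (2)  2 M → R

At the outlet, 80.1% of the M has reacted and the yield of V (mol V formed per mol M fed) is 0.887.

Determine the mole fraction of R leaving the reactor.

Yield of V: 2ξ₁ / 210 = 0.887 → ξ₁ = 93.14 mol/min.
Conversion of M: 1ξ₁ + 2ξ₂ = 0.801 × 210 = 168.2 → ξ₂ = 37.54 mol/min.
Outlet amounts (n = n₀ + Σ ν·ξ):
  M: 210 − 1(93.14) − 2(37.54) = 41.79
  V: 0 + 2(93.14) = 186.3
  R: 0 + 1(37.54) = 37.54
Total out = 265.6 mol/min; y_R = 37.54 / 265.6 = 0.1413.

0.141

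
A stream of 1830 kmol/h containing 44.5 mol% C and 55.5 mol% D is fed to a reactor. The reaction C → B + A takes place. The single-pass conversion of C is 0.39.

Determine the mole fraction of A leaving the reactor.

C reacted = 0.39 × 814.4 = 317.6 kmol/h; ν_C = −1, so ξ = 317.6/1 = 317.6 kmol/h.
Outlet amounts (n = n₀ + ν ξ):
  C: 814.4 − 1(317.6) = 496.8
  B: 0 + 1(317.6) = 317.6
  A: 0 + 1(317.6) = 317.6
  D: 1016 (inert)
Total out = 2148 kmol/h; y_A = 317.6 / 2148 = 0.1479.

0.148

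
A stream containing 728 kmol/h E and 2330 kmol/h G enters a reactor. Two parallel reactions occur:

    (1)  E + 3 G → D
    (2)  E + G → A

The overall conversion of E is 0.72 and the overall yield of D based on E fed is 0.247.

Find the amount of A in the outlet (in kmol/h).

Yield of D: 1ξ₁ / 728 = 0.247 → ξ₁ = 179.8 kmol/h.
Conversion of E: 1ξ₁ + 1ξ₂ = 0.72 × 728 = 524.2 → ξ₂ = 344.3 kmol/h.
Outlet amounts (n = n₀ + Σ ν·ξ):
  E: 728 − 1(179.8) − 1(344.3) = 203.8
  G: 2330 − 3(179.8) − 1(344.3) = 1446
  D: 0 + 1(179.8) = 179.8
  A: 0 + 1(344.3) = 344.3

344 kmol/h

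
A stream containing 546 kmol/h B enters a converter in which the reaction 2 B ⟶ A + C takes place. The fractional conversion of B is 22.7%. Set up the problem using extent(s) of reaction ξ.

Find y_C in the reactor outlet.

B reacted = 0.227 × 546 = 123.9 kmol/h; ν_B = −2, so ξ = 123.9/2 = 61.97 kmol/h.
Outlet amounts (n = n₀ + ν ξ):
  B: 546 − 2(61.97) = 422.1
  A: 0 + 1(61.97) = 61.97
  C: 0 + 1(61.97) = 61.97
Total out = 546 kmol/h; y_C = 61.97 / 546 = 0.1135.

0.114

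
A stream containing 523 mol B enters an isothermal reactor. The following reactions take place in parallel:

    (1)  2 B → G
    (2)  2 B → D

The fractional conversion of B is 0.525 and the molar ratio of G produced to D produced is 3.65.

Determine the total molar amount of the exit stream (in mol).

Conversion of B: B consumed = 0.525 × 523 = 274.6 mol = 2ξ₁ + 2ξ₂.
Selectivity: 1ξ₁ / (1ξ₂) = 3.65 → ξ₁ = 3.65 ξ₂.
Substitute: (2·3.65 + 2) ξ₂ = 274.6 → ξ₂ = 29.52 mol, ξ₁ = 107.8 mol.
Outlet amounts (n = n₀ + Σ ν·ξ):
  B: 523 − 2(107.8) − 2(29.52) = 248.4
  G: 0 + 1(107.8) = 107.8
  D: 0 + 1(29.52) = 29.52
Total out = 248.4 + 107.8 + 29.52 = 385.7 mol.

386 mol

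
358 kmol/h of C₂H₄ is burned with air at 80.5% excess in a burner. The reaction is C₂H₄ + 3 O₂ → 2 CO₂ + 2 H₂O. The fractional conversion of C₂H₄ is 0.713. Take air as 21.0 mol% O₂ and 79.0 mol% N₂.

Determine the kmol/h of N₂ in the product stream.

Stoichiometric O₂ = 3 × 358 = 1074 kmol/h; O₂ fed = 1074 × 1.805 = 1939 kmol/h.
N₂ fed = 1939 × 79/21 = 7293 kmol/h.
Fuel reacted = 0.713 × 358 → ξ = 255.3 kmol/h.
Outlet (n = n₀ + ν ξ):
  C₂H₄: 358 − 1(255.3) = 102.7
  O₂: 1939 − 3(255.3) = 1173
  N₂: 7293 (inert)
  CO₂: 0 + 2(255.3) = 510.5
  H₂O: 0 + 2(255.3) = 510.5

7290 kmol/h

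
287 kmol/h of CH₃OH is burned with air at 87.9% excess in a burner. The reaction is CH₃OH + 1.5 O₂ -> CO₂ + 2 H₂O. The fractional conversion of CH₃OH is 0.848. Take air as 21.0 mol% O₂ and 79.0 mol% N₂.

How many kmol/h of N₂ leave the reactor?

Stoichiometric O₂ = 1.5 × 287 = 430.5 kmol/h; O₂ fed = 430.5 × 1.879 = 808.9 kmol/h.
N₂ fed = 808.9 × 79/21 = 3043 kmol/h.
Fuel reacted = 0.848 × 287 → ξ = 243.4 kmol/h.
Outlet (n = n₀ + ν ξ):
  CH₃OH: 287 − 1(243.4) = 43.62
  O₂: 808.9 − 1.5(243.4) = 443.8
  N₂: 3043 (inert)
  CO₂: 0 + 1(243.4) = 243.4
  H₂O: 0 + 2(243.4) = 486.8

3040 kmol/h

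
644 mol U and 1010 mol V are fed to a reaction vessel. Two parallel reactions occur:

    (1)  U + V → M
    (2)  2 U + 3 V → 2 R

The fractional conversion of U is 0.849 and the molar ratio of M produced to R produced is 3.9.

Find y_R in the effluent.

Conversion of U: U consumed = 0.849 × 644 = 546.8 mol = 1ξ₁ + 2ξ₂.
Selectivity: 1ξ₁ / (2ξ₂) = 3.9 → ξ₁ = 7.8 ξ₂.
Substitute: (1·7.8 + 2) ξ₂ = 546.8 → ξ₂ = 55.79 mol, ξ₁ = 435.2 mol.
Outlet amounts (n = n₀ + Σ ν·ξ):
  U: 644 − 1(435.2) − 2(55.79) = 97.24
  V: 1010 − 1(435.2) − 3(55.79) = 407.5
  M: 0 + 1(435.2) = 435.2
  R: 0 + 2(55.79) = 111.6
Total out = 1051 mol; y_R = 111.6 / 1051 = 0.1061.

0.106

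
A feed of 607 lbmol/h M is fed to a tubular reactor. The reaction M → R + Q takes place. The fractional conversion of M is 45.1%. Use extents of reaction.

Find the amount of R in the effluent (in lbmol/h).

274 lbmol/h

M reacted = 0.451 × 607 = 273.8 lbmol/h; ν_M = −1, so ξ = 273.8/1 = 273.8 lbmol/h.
Outlet amounts (n = n₀ + ν ξ):
  M: 607 − 1(273.8) = 333.2
  R: 0 + 1(273.8) = 273.8
  Q: 0 + 1(273.8) = 273.8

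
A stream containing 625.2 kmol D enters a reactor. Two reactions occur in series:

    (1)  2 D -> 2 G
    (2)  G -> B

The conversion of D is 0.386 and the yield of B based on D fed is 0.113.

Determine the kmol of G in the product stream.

Conversion of D: D consumed = 2ξ₁ = 0.386 × 625.2 → ξ₁ = 120.7 kmol.
Yield of B: 1ξ₂ / 625.2 = 0.113 → ξ₂ = 70.65 kmol.
Outlet amounts (n = n₀ + Σ ν·ξ):
  D: 625.2 − 2(120.7) = 383.9
  G: 0 + 2(120.7) − 1(70.65) = 170.7
  B: 0 + 1(70.65) = 70.65

171 kmol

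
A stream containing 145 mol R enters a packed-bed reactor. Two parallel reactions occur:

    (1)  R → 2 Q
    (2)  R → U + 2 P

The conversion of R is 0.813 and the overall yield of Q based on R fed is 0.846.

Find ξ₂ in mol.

Yield of Q: 2ξ₁ / 145 = 0.846 → ξ₁ = 61.34 mol.
Conversion of R: 1ξ₁ + 1ξ₂ = 0.813 × 145 = 117.9 → ξ₂ = 56.55 mol.
Outlet amounts (n = n₀ + Σ ν·ξ):
  R: 145 − 1(61.34) − 1(56.55) = 27.12
  Q: 0 + 2(61.34) = 122.7
  U: 0 + 1(56.55) = 56.55
  P: 0 + 2(56.55) = 113.1

ξ₂ = 56.5 mol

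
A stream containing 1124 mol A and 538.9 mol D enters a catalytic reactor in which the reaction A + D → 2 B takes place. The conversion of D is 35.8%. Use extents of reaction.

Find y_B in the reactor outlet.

D reacted = 0.358 × 538.9 = 192.9 mol; ν_D = −1, so ξ = 192.9/1 = 192.9 mol.
Outlet amounts (n = n₀ + ν ξ):
  A: 1124 − 1(192.9) = 931.1
  D: 538.9 − 1(192.9) = 346
  B: 0 + 2(192.9) = 385.9
Total out = 1663 mol; y_B = 385.9 / 1663 = 0.232.

0.232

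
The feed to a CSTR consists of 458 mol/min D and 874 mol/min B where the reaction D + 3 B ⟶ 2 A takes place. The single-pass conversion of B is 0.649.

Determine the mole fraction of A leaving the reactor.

0.396

B reacted = 0.649 × 874 = 567.2 mol/min; ν_B = −3, so ξ = 567.2/3 = 189.1 mol/min.
Outlet amounts (n = n₀ + ν ξ):
  D: 458 − 1(189.1) = 268.9
  B: 874 − 3(189.1) = 306.8
  A: 0 + 2(189.1) = 378.2
Total out = 953.8 mol/min; y_A = 378.2 / 953.8 = 0.3964.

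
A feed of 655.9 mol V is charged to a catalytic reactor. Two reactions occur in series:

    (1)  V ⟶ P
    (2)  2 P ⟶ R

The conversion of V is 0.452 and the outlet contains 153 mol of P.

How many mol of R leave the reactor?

71.7 mol

Conversion of V: V consumed = 1ξ₁ = 0.452 × 655.9 → ξ₁ = 296.5 mol.
P balance: n_P = 0 + 1ξ₁ − 2ξ₂ = 153 → ξ₂ = (1·296.5 − 153)/2 = 71.73 mol.
Outlet amounts (n = n₀ + Σ ν·ξ):
  V: 655.9 − 1(296.5) = 359.4
  P: 0 + 1(296.5) − 2(71.73) = 153
  R: 0 + 1(71.73) = 71.73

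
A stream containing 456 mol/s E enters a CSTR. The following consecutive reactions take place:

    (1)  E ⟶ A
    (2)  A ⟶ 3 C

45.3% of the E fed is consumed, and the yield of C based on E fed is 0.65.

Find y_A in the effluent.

0.165

Conversion of E: E consumed = 1ξ₁ = 0.453 × 456 → ξ₁ = 206.6 mol/s.
Yield of C: 3ξ₂ / 456 = 0.65 → ξ₂ = 98.8 mol/s.
Outlet amounts (n = n₀ + Σ ν·ξ):
  E: 456 − 1(206.6) = 249.4
  A: 0 + 1(206.6) − 1(98.8) = 107.8
  C: 0 + 3(98.8) = 296.4
Total out = 653.6 mol/s; y_A = 107.8 / 653.6 = 0.1649.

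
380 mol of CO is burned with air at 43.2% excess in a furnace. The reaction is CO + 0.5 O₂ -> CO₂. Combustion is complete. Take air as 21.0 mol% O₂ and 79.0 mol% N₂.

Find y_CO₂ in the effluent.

Stoichiometric O₂ = 0.5 × 380 = 190 mol; O₂ fed = 190 × 1.432 = 272.1 mol.
N₂ fed = 272.1 × 79/21 = 1024 mol.
Fuel reacted = 1 × 380 → ξ = 380 mol.
Outlet (n = n₀ + ν ξ):
  CO: 380 − 1(380) = 0
  O₂: 272.1 − 0.5(380) = 82.08
  N₂: 1024 (inert)
  CO₂: 0 + 1(380) = 380
Total out = 1486 mol; y_CO₂ = 380 / 1486 = 0.2558.

0.256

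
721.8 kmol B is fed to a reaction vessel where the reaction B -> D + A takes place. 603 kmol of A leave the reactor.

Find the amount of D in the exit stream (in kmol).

For A: n = n₀ + 1ξ → 603 = 0 + 1ξ, giving ξ = 603 kmol.
Outlet amounts (n = n₀ + ν ξ):
  B: 721.8 − 1(603) = 118.8
  D: 0 + 1(603) = 603
  A: 0 + 1(603) = 603

603 kmol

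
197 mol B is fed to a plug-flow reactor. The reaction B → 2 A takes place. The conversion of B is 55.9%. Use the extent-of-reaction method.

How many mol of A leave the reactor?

220 mol

B reacted = 0.559 × 197 = 110.1 mol; ν_B = −1, so ξ = 110.1/1 = 110.1 mol.
Outlet amounts (n = n₀ + ν ξ):
  B: 197 − 1(110.1) = 86.88
  A: 0 + 2(110.1) = 220.2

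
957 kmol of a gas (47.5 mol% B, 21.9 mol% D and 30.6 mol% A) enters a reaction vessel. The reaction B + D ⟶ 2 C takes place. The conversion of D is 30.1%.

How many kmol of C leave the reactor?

D reacted = 0.301 × 209.6 = 63.08 kmol; ν_D = −1, so ξ = 63.08/1 = 63.08 kmol.
Outlet amounts (n = n₀ + ν ξ):
  B: 454.6 − 1(63.08) = 391.5
  D: 209.6 − 1(63.08) = 146.5
  C: 0 + 2(63.08) = 126.2
  A: 292.8 (inert)

126 kmol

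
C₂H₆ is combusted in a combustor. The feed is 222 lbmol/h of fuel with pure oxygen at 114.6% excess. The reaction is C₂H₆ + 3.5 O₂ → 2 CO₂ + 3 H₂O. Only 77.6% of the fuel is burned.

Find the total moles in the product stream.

Stoichiometric O₂ = 3.5 × 222 = 777 lbmol/h; O₂ fed = 777 × 2.146 = 1667 lbmol/h.
Fuel reacted = 0.776 × 222 → ξ = 172.3 lbmol/h.
Outlet (n = n₀ + ν ξ):
  C₂H₆: 222 − 1(172.3) = 49.73
  O₂: 1667 − 3.5(172.3) = 1064
  CO₂: 0 + 2(172.3) = 344.5
  H₂O: 0 + 3(172.3) = 516.8
Total out = 49.73 + 1064 + 344.5 + 516.8 = 1976 lbmol/h.

1980 lbmol/h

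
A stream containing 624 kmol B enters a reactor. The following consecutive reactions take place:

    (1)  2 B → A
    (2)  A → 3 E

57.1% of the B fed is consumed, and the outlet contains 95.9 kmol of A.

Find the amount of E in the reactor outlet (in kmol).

Conversion of B: B consumed = 2ξ₁ = 0.571 × 624 → ξ₁ = 178.2 kmol.
A balance: n_A = 0 + 1ξ₁ − 1ξ₂ = 95.9 → ξ₂ = (1·178.2 − 95.9)/1 = 82.25 kmol.
Outlet amounts (n = n₀ + Σ ν·ξ):
  B: 624 − 2(178.2) = 267.7
  A: 0 + 1(178.2) − 1(82.25) = 95.9
  E: 0 + 3(82.25) = 246.8

247 kmol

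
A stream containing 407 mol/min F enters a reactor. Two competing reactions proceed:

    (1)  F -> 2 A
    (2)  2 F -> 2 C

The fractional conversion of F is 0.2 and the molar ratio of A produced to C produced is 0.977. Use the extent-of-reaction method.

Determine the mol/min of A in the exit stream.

53.4 mol/min

Conversion of F: F consumed = 0.2 × 407 = 81.4 mol/min = 1ξ₁ + 2ξ₂.
Selectivity: 2ξ₁ / (2ξ₂) = 0.977 → ξ₁ = 0.977 ξ₂.
Substitute: (1·0.977 + 2) ξ₂ = 81.4 → ξ₂ = 27.34 mol/min, ξ₁ = 26.71 mol/min.
Outlet amounts (n = n₀ + Σ ν·ξ):
  F: 407 − 1(26.71) − 2(27.34) = 325.6
  A: 0 + 2(26.71) = 53.43
  C: 0 + 2(27.34) = 54.69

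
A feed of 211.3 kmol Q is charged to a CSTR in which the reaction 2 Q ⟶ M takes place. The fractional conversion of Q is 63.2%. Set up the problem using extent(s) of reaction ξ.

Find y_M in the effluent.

0.462

Q reacted = 0.632 × 211.3 = 133.5 kmol; ν_Q = −2, so ξ = 133.5/2 = 66.77 kmol.
Outlet amounts (n = n₀ + ν ξ):
  Q: 211.3 − 2(66.77) = 77.76
  M: 0 + 1(66.77) = 66.77
Total out = 144.5 kmol; y_M = 66.77 / 144.5 = 0.462.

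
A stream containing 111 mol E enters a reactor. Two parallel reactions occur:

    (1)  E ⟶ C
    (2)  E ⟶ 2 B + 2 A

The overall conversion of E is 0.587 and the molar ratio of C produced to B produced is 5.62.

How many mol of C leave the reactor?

Conversion of E: E consumed = 0.587 × 111 = 65.16 mol = 1ξ₁ + 1ξ₂.
Selectivity: 1ξ₁ / (2ξ₂) = 5.62 → ξ₁ = 11.24 ξ₂.
Substitute: (1·11.24 + 1) ξ₂ = 65.16 → ξ₂ = 5.323 mol, ξ₁ = 59.83 mol.
Outlet amounts (n = n₀ + Σ ν·ξ):
  E: 111 − 1(59.83) − 1(5.323) = 45.84
  C: 0 + 1(59.83) = 59.83
  B: 0 + 2(5.323) = 10.65
  A: 0 + 2(5.323) = 10.65

59.8 mol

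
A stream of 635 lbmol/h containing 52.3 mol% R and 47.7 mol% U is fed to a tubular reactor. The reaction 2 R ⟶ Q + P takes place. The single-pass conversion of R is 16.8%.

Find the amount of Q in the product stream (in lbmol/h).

27.9 lbmol/h

R reacted = 0.168 × 332.1 = 55.79 lbmol/h; ν_R = −2, so ξ = 55.79/2 = 27.9 lbmol/h.
Outlet amounts (n = n₀ + ν ξ):
  R: 332.1 − 2(27.9) = 276.3
  Q: 0 + 1(27.9) = 27.9
  P: 0 + 1(27.9) = 27.9
  U: 302.9 (inert)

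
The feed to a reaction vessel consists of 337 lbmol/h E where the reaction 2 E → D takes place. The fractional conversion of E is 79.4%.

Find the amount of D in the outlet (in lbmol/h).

134 lbmol/h

E reacted = 0.794 × 337 = 267.6 lbmol/h; ν_E = −2, so ξ = 267.6/2 = 133.8 lbmol/h.
Outlet amounts (n = n₀ + ν ξ):
  E: 337 − 2(133.8) = 69.42
  D: 0 + 1(133.8) = 133.8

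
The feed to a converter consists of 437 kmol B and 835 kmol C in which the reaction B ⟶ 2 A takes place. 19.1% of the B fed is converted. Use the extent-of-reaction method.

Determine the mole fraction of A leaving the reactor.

B reacted = 0.191 × 437 = 83.47 kmol; ν_B = −1, so ξ = 83.47/1 = 83.47 kmol.
Outlet amounts (n = n₀ + ν ξ):
  B: 437 − 1(83.47) = 353.5
  A: 0 + 2(83.47) = 166.9
  C: 835 (inert)
Total out = 1355 kmol; y_A = 166.9 / 1355 = 0.1232.

0.123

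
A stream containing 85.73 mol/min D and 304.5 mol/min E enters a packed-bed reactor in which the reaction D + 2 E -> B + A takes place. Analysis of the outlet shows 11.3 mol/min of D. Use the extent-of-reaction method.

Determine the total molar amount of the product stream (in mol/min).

316 mol/min

For D: n = n₀ − 1ξ → 11.3 = 85.73 − 1ξ, giving ξ = 74.43 mol/min.
Outlet amounts (n = n₀ + ν ξ):
  D: 85.73 − 1(74.43) = 11.3
  E: 304.5 − 2(74.43) = 155.6
  B: 0 + 1(74.43) = 74.43
  A: 0 + 1(74.43) = 74.43
Total out = 11.3 + 155.6 + 74.43 + 74.43 = 315.8 mol/min.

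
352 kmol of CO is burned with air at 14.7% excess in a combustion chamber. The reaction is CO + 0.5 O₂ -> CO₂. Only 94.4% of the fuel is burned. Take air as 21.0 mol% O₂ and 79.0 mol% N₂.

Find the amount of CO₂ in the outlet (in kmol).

332 kmol

Stoichiometric O₂ = 0.5 × 352 = 176 kmol; O₂ fed = 176 × 1.147 = 201.9 kmol.
N₂ fed = 201.9 × 79/21 = 759.4 kmol.
Fuel reacted = 0.944 × 352 → ξ = 332.3 kmol.
Outlet (n = n₀ + ν ξ):
  CO: 352 − 1(332.3) = 19.71
  O₂: 201.9 − 0.5(332.3) = 35.73
  N₂: 759.4 (inert)
  CO₂: 0 + 1(332.3) = 332.3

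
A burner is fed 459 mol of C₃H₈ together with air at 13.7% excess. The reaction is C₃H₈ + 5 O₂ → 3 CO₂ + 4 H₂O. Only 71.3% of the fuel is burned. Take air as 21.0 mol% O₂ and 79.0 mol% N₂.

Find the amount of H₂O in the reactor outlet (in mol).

1310 mol

Stoichiometric O₂ = 5 × 459 = 2295 mol; O₂ fed = 2295 × 1.137 = 2609 mol.
N₂ fed = 2609 × 79/21 = 9816 mol.
Fuel reacted = 0.713 × 459 → ξ = 327.3 mol.
Outlet (n = n₀ + ν ξ):
  C₃H₈: 459 − 1(327.3) = 131.7
  O₂: 2609 − 5(327.3) = 973.1
  N₂: 9816 (inert)
  CO₂: 0 + 3(327.3) = 981.8
  H₂O: 0 + 4(327.3) = 1309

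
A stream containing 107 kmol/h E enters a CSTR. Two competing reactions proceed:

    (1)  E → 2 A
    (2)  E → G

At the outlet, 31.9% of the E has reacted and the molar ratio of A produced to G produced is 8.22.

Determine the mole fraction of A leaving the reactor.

0.408

Conversion of E: E consumed = 0.319 × 107 = 34.13 kmol/h = 1ξ₁ + 1ξ₂.
Selectivity: 2ξ₁ / (1ξ₂) = 8.22 → ξ₁ = 4.11 ξ₂.
Substitute: (1·4.11 + 1) ξ₂ = 34.13 → ξ₂ = 6.68 kmol/h, ξ₁ = 27.45 kmol/h.
Outlet amounts (n = n₀ + Σ ν·ξ):
  E: 107 − 1(27.45) − 1(6.68) = 72.87
  A: 0 + 2(27.45) = 54.91
  G: 0 + 1(6.68) = 6.68
Total out = 134.5 kmol/h; y_A = 54.91 / 134.5 = 0.4084.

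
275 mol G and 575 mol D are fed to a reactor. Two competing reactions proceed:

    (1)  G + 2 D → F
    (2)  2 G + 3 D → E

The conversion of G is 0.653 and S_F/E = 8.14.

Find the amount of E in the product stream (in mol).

17.7 mol

Conversion of G: G consumed = 0.653 × 275 = 179.6 mol = 1ξ₁ + 2ξ₂.
Selectivity: 1ξ₁ / (1ξ₂) = 8.14 → ξ₁ = 8.14 ξ₂.
Substitute: (1·8.14 + 2) ξ₂ = 179.6 → ξ₂ = 17.71 mol, ξ₁ = 144.2 mol.
Outlet amounts (n = n₀ + Σ ν·ξ):
  G: 275 − 1(144.2) − 2(17.71) = 95.43
  D: 575 − 2(144.2) − 3(17.71) = 233.6
  F: 0 + 1(144.2) = 144.2
  E: 0 + 1(17.71) = 17.71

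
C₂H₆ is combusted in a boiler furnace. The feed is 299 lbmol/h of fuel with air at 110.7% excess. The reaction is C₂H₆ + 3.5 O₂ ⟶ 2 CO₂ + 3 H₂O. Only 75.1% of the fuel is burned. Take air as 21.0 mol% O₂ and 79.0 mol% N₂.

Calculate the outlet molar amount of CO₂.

Stoichiometric O₂ = 3.5 × 299 = 1046 lbmol/h; O₂ fed = 1046 × 2.107 = 2205 lbmol/h.
N₂ fed = 2205 × 79/21 = 8295 lbmol/h.
Fuel reacted = 0.751 × 299 → ξ = 224.5 lbmol/h.
Outlet (n = n₀ + ν ξ):
  C₂H₆: 299 − 1(224.5) = 74.45
  O₂: 2205 − 3.5(224.5) = 1419
  N₂: 8295 (inert)
  CO₂: 0 + 2(224.5) = 449.1
  H₂O: 0 + 3(224.5) = 673.6

449 lbmol/h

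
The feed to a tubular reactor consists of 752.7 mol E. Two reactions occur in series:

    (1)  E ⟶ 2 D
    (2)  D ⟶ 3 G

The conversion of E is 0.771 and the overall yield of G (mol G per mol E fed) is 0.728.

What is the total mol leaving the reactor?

Conversion of E: E consumed = 1ξ₁ = 0.771 × 752.7 → ξ₁ = 580.3 mol.
Yield of G: 3ξ₂ / 752.7 = 0.728 → ξ₂ = 182.7 mol.
Outlet amounts (n = n₀ + Σ ν·ξ):
  E: 752.7 − 1(580.3) = 172.4
  D: 0 + 2(580.3) − 1(182.7) = 978
  G: 0 + 3(182.7) = 548
Total out = 172.4 + 978 + 548 = 1698 mol.

1700 mol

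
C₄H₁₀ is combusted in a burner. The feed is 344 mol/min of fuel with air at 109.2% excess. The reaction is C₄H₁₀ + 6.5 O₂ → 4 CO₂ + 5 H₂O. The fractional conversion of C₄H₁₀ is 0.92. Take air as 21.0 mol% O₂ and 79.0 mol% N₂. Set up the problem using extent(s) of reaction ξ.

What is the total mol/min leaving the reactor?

Stoichiometric O₂ = 6.5 × 344 = 2236 mol/min; O₂ fed = 2236 × 2.092 = 4678 mol/min.
N₂ fed = 4678 × 79/21 = 17600 mol/min.
Fuel reacted = 0.92 × 344 → ξ = 316.5 mol/min.
Outlet (n = n₀ + ν ξ):
  C₄H₁₀: 344 − 1(316.5) = 27.52
  O₂: 4678 − 6.5(316.5) = 2621
  N₂: 17600 (inert)
  CO₂: 0 + 4(316.5) = 1266
  H₂O: 0 + 5(316.5) = 1582
Total out = 27.52 + 2621 + 17600 + 1266 + 1582 = 23090 mol/min.

23100 mol/min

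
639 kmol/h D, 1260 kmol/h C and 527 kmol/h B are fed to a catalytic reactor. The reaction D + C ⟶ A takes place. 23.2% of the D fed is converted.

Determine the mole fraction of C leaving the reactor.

0.488

D reacted = 0.232 × 639 = 148.2 kmol/h; ν_D = −1, so ξ = 148.2/1 = 148.2 kmol/h.
Outlet amounts (n = n₀ + ν ξ):
  D: 639 − 1(148.2) = 490.8
  C: 1260 − 1(148.2) = 1112
  A: 0 + 1(148.2) = 148.2
  B: 527 (inert)
Total out = 2278 kmol/h; y_C = 1112 / 2278 = 0.4881.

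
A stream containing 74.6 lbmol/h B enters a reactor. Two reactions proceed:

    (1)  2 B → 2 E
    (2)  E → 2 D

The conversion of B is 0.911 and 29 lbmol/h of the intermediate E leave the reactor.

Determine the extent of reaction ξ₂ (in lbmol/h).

ξ₂ = 39 lbmol/h

Conversion of B: B consumed = 2ξ₁ = 0.911 × 74.6 → ξ₁ = 33.98 lbmol/h.
E balance: n_E = 0 + 2ξ₁ − 1ξ₂ = 29 → ξ₂ = (2·33.98 − 29)/1 = 38.96 lbmol/h.
Outlet amounts (n = n₀ + Σ ν·ξ):
  B: 74.6 − 2(33.98) = 6.639
  E: 0 + 2(33.98) − 1(38.96) = 29
  D: 0 + 2(38.96) = 77.92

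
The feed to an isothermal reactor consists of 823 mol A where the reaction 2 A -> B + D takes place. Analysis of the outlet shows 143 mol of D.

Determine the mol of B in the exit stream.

143 mol

For D: n = n₀ + 1ξ → 143 = 0 + 1ξ, giving ξ = 143 mol.
Outlet amounts (n = n₀ + ν ξ):
  A: 823 − 2(143) = 537
  B: 0 + 1(143) = 143
  D: 0 + 1(143) = 143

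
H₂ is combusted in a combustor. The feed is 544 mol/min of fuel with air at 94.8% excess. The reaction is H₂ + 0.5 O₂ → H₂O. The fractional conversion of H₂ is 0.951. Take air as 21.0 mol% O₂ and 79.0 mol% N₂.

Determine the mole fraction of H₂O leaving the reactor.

0.184

Stoichiometric O₂ = 0.5 × 544 = 272 mol/min; O₂ fed = 272 × 1.948 = 529.9 mol/min.
N₂ fed = 529.9 × 79/21 = 1993 mol/min.
Fuel reacted = 0.951 × 544 → ξ = 517.3 mol/min.
Outlet (n = n₀ + ν ξ):
  H₂: 544 − 1(517.3) = 26.66
  O₂: 529.9 − 0.5(517.3) = 271.2
  N₂: 1993 (inert)
  H₂O: 0 + 1(517.3) = 517.3
Total out = 2808 mol/min; y_H₂O = 517.3 / 2808 = 0.1842.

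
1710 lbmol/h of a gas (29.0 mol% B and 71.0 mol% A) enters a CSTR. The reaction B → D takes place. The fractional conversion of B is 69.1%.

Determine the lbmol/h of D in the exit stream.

343 lbmol/h

B reacted = 0.691 × 495.9 = 342.7 lbmol/h; ν_B = −1, so ξ = 342.7/1 = 342.7 lbmol/h.
Outlet amounts (n = n₀ + ν ξ):
  B: 495.9 − 1(342.7) = 153.2
  D: 0 + 1(342.7) = 342.7
  A: 1214 (inert)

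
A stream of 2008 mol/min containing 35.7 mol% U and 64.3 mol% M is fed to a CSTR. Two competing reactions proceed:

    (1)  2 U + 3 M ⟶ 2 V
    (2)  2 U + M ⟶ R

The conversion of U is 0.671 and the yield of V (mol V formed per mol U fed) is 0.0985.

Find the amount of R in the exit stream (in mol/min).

205 mol/min

Yield of V: 2ξ₁ / 716.9 = 0.0985 → ξ₁ = 35.31 mol/min.
Conversion of U: 2ξ₁ + 2ξ₂ = 0.671 × 716.9 = 481 → ξ₂ = 205.2 mol/min.
Outlet amounts (n = n₀ + Σ ν·ξ):
  U: 716.9 − 2(35.31) − 2(205.2) = 235.8
  M: 1291 − 3(35.31) − 1(205.2) = 980
  V: 0 + 2(35.31) = 70.61
  R: 0 + 1(205.2) = 205.2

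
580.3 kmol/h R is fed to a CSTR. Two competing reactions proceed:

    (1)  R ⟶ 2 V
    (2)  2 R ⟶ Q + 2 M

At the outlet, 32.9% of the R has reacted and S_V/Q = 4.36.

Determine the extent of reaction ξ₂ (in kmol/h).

ξ₂ = 45.7 kmol/h

Conversion of R: R consumed = 0.329 × 580.3 = 190.9 kmol/h = 1ξ₁ + 2ξ₂.
Selectivity: 2ξ₁ / (1ξ₂) = 4.36 → ξ₁ = 2.18 ξ₂.
Substitute: (1·2.18 + 2) ξ₂ = 190.9 → ξ₂ = 45.67 kmol/h, ξ₁ = 99.57 kmol/h.
Outlet amounts (n = n₀ + Σ ν·ξ):
  R: 580.3 − 1(99.57) − 2(45.67) = 389.4
  V: 0 + 2(99.57) = 199.1
  Q: 0 + 1(45.67) = 45.67
  M: 0 + 2(45.67) = 91.35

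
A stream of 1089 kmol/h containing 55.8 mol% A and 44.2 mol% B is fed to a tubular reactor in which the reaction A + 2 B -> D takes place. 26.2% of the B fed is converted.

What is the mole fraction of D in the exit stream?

B reacted = 0.262 × 481.3 = 126.1 kmol/h; ν_B = −2, so ξ = 126.1/2 = 63.06 kmol/h.
Outlet amounts (n = n₀ + ν ξ):
  A: 607.7 − 1(63.06) = 544.6
  B: 481.3 − 2(63.06) = 355.2
  D: 0 + 1(63.06) = 63.06
Total out = 962.9 kmol/h; y_D = 63.06 / 962.9 = 0.06549.

0.0655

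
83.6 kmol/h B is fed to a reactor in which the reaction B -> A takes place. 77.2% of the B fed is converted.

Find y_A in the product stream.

0.772

B reacted = 0.772 × 83.6 = 64.54 kmol/h; ν_B = −1, so ξ = 64.54/1 = 64.54 kmol/h.
Outlet amounts (n = n₀ + ν ξ):
  B: 83.6 − 1(64.54) = 19.06
  A: 0 + 1(64.54) = 64.54
Total out = 83.6 kmol/h; y_A = 64.54 / 83.6 = 0.772.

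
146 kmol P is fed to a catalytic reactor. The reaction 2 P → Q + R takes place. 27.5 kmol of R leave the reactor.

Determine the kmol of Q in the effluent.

27.5 kmol

For R: n = n₀ + 1ξ → 27.5 = 0 + 1ξ, giving ξ = 27.5 kmol.
Outlet amounts (n = n₀ + ν ξ):
  P: 146 − 2(27.5) = 91
  Q: 0 + 1(27.5) = 27.5
  R: 0 + 1(27.5) = 27.5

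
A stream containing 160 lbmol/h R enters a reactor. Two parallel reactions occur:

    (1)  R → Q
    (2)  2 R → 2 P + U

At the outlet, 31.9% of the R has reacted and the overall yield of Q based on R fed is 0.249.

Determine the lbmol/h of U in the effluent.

5.6 lbmol/h

Yield of Q: 1ξ₁ / 160 = 0.249 → ξ₁ = 39.84 lbmol/h.
Conversion of R: 1ξ₁ + 2ξ₂ = 0.319 × 160 = 51.04 → ξ₂ = 5.6 lbmol/h.
Outlet amounts (n = n₀ + Σ ν·ξ):
  R: 160 − 1(39.84) − 2(5.6) = 109
  Q: 0 + 1(39.84) = 39.84
  P: 0 + 2(5.6) = 11.2
  U: 0 + 1(5.6) = 5.6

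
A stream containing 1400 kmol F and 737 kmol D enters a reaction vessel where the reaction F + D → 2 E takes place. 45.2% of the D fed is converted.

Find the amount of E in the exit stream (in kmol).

D reacted = 0.452 × 737 = 333.1 kmol; ν_D = −1, so ξ = 333.1/1 = 333.1 kmol.
Outlet amounts (n = n₀ + ν ξ):
  F: 1400 − 1(333.1) = 1067
  D: 737 − 1(333.1) = 403.9
  E: 0 + 2(333.1) = 666.2

666 kmol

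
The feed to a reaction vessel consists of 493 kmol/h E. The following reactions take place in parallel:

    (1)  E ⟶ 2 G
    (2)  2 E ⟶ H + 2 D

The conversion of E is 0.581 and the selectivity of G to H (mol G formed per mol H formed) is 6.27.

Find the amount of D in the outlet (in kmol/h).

Conversion of E: E consumed = 0.581 × 493 = 286.4 kmol/h = 1ξ₁ + 2ξ₂.
Selectivity: 2ξ₁ / (1ξ₂) = 6.27 → ξ₁ = 3.135 ξ₂.
Substitute: (1·3.135 + 2) ξ₂ = 286.4 → ξ₂ = 55.78 kmol/h, ξ₁ = 174.9 kmol/h.
Outlet amounts (n = n₀ + Σ ν·ξ):
  E: 493 − 1(174.9) − 2(55.78) = 206.6
  G: 0 + 2(174.9) = 349.7
  H: 0 + 1(55.78) = 55.78
  D: 0 + 2(55.78) = 111.6

112 kmol/h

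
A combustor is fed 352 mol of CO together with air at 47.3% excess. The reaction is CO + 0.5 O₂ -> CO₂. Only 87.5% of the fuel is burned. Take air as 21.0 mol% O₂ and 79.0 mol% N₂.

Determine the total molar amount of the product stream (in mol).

Stoichiometric O₂ = 0.5 × 352 = 176 mol; O₂ fed = 176 × 1.473 = 259.2 mol.
N₂ fed = 259.2 × 79/21 = 975.3 mol.
Fuel reacted = 0.875 × 352 → ξ = 308 mol.
Outlet (n = n₀ + ν ξ):
  CO: 352 − 1(308) = 44
  O₂: 259.2 − 0.5(308) = 105.2
  N₂: 975.3 (inert)
  CO₂: 0 + 1(308) = 308
Total out = 44 + 105.2 + 975.3 + 308 = 1433 mol.

1430 mol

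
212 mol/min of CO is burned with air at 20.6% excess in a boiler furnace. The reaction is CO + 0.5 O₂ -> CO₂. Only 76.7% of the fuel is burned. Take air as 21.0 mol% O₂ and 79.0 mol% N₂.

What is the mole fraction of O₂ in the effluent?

0.0629

Stoichiometric O₂ = 0.5 × 212 = 106 mol/min; O₂ fed = 106 × 1.206 = 127.8 mol/min.
N₂ fed = 127.8 × 79/21 = 480.9 mol/min.
Fuel reacted = 0.767 × 212 → ξ = 162.6 mol/min.
Outlet (n = n₀ + ν ξ):
  CO: 212 − 1(162.6) = 49.4
  O₂: 127.8 − 0.5(162.6) = 46.53
  N₂: 480.9 (inert)
  CO₂: 0 + 1(162.6) = 162.6
Total out = 739.4 mol/min; y_O₂ = 46.53 / 739.4 = 0.06293.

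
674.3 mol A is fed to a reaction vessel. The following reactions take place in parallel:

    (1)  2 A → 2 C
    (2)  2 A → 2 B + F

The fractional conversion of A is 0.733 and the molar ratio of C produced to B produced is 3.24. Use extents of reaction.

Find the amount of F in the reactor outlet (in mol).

58.3 mol

Conversion of A: A consumed = 0.733 × 674.3 = 494.3 mol = 2ξ₁ + 2ξ₂.
Selectivity: 2ξ₁ / (2ξ₂) = 3.24 → ξ₁ = 3.24 ξ₂.
Substitute: (2·3.24 + 2) ξ₂ = 494.3 → ξ₂ = 58.29 mol, ξ₁ = 188.8 mol.
Outlet amounts (n = n₀ + Σ ν·ξ):
  A: 674.3 − 2(188.8) − 2(58.29) = 180
  C: 0 + 2(188.8) = 377.7
  B: 0 + 2(58.29) = 116.6
  F: 0 + 1(58.29) = 58.29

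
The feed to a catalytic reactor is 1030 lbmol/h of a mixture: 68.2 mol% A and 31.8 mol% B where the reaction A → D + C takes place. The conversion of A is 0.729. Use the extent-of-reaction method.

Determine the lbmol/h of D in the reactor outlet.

A reacted = 0.729 × 702.5 = 512.1 lbmol/h; ν_A = −1, so ξ = 512.1/1 = 512.1 lbmol/h.
Outlet amounts (n = n₀ + ν ξ):
  A: 702.5 − 1(512.1) = 190.4
  D: 0 + 1(512.1) = 512.1
  C: 0 + 1(512.1) = 512.1
  B: 327.5 (inert)

512 lbmol/h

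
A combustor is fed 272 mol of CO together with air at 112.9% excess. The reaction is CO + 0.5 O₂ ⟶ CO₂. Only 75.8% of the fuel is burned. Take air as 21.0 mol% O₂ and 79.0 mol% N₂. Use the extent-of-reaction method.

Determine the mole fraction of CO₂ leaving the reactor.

Stoichiometric O₂ = 0.5 × 272 = 136 mol; O₂ fed = 136 × 2.129 = 289.5 mol.
N₂ fed = 289.5 × 79/21 = 1089 mol.
Fuel reacted = 0.758 × 272 → ξ = 206.2 mol.
Outlet (n = n₀ + ν ξ):
  CO: 272 − 1(206.2) = 65.82
  O₂: 289.5 − 0.5(206.2) = 186.5
  N₂: 1089 (inert)
  CO₂: 0 + 1(206.2) = 206.2
Total out = 1548 mol; y_CO₂ = 206.2 / 1548 = 0.1332.

0.133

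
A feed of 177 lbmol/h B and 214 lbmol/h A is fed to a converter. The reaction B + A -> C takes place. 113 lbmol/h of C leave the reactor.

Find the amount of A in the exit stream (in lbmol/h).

For C: n = n₀ + 1ξ → 113 = 0 + 1ξ, giving ξ = 113 lbmol/h.
Outlet amounts (n = n₀ + ν ξ):
  B: 177 − 1(113) = 64
  A: 214 − 1(113) = 101
  C: 0 + 1(113) = 113

101 lbmol/h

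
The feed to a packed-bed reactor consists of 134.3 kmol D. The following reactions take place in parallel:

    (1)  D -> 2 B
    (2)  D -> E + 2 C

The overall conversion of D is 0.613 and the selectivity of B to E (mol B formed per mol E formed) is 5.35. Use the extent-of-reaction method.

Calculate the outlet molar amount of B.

120 kmol

Conversion of D: D consumed = 0.613 × 134.3 = 82.33 kmol = 1ξ₁ + 1ξ₂.
Selectivity: 2ξ₁ / (1ξ₂) = 5.35 → ξ₁ = 2.675 ξ₂.
Substitute: (1·2.675 + 1) ξ₂ = 82.33 → ξ₂ = 22.4 kmol, ξ₁ = 59.92 kmol.
Outlet amounts (n = n₀ + Σ ν·ξ):
  D: 134.3 − 1(59.92) − 1(22.4) = 51.97
  B: 0 + 2(59.92) = 119.8
  E: 0 + 1(22.4) = 22.4
  C: 0 + 2(22.4) = 44.8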